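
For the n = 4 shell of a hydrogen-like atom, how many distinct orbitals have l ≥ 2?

12

The n = 4 shell has l = 0 through 3; check each.
Per l-value: l=2 → 5; l=3 → 7.
Total orbitals: 5 + 7 = 12.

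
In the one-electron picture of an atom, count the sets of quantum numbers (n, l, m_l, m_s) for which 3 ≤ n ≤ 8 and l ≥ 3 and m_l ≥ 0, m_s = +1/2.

80

Per-shell orbital counts meeting the constraint:
n=4 → 4; n=5 → 9; n=6 → 15; n=7 → 22; n=8 → 30.
Orbitals: 4 + 9 + 15 + 22 + 30 = 80. With m_s fixed to +1/2 there is one state per orbital, so 80 states.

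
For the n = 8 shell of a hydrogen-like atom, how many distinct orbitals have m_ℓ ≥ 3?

15

With n = 8 the allowed ℓ are 0, 1, …, 7.
The (ℓ, m_ℓ) pairs meeting m_ℓ ≥ 3 give: ℓ=3 → 1; ℓ=4 → 2; ℓ=5 → 3; ℓ=6 → 4; ℓ=7 → 5.
Total orbitals: 1 + 2 + 3 + 4 + 5 = 15.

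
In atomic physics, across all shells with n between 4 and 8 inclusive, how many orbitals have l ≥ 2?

170

Per-shell orbital counts meeting the constraint:
n=4 → 12; n=5 → 21; n=6 → 32; n=7 → 45; n=8 → 60.
Total orbitals: 12 + 21 + 32 + 45 + 60 = 170.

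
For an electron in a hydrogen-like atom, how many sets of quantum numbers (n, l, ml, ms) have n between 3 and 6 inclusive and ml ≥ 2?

Treat each shell separately and count matching orbitals:
n=3 → 1; n=4 → 3; n=5 → 6; n=6 → 10.
Orbitals: 1 + 3 + 6 + 10 = 20. Including both spin states (ms = ±1/2) gives 2 × 20 = 40 states.

40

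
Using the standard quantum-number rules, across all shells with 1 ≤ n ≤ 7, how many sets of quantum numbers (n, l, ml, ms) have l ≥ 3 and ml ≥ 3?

40

For each n in the range, tally the orbitals obeying l ≥ 3 and ml ≥ 3:
n=4 → 1; n=5 → 3; n=6 → 6; n=7 → 10.
Orbitals: 1 + 3 + 6 + 10 = 20. Including both spin states (ms = ±1/2) gives 2 × 20 = 40 states.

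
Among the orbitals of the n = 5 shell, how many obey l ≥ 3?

The n = 5 shell has l = 0 through 4; check each.
Contributions: l=3 → 7; l=4 → 9.
Total orbitals: 7 + 9 = 16.

16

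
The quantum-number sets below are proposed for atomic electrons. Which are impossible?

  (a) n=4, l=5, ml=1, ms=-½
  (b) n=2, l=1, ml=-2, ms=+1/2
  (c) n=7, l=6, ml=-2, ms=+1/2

(a) has l = 5 ≥ n = 4, violating 0 ≤ l ≤ n−1.
(b) has |ml| = 2 > l = 1, violating −l ≤ ml ≤ l.
The remaining set (c) satisfies all four rules.

(a) and (b)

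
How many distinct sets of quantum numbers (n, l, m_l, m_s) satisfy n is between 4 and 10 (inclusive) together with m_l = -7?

12

Go shell by shell, enumerating (l, m_l) with m_l = -7:
n=8 → 1; n=9 → 2; n=10 → 3.
Orbitals: 1 + 2 + 3 = 6. Including both spin states (m_s = ±1/2) gives 2 × 6 = 12 states.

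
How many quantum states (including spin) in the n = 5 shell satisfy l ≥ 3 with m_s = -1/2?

For n = 5, l ranges over 0 … 4.
Per l-value: l=3 → 7; l=4 → 9.
Orbitals: 7 + 9 = 16. With m_s fixed to a single value there is one state per orbital, giving 16 states.

16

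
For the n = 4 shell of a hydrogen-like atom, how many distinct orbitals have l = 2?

For n = 4, l ranges over 0 … 3.
Per l-value: l=2 → 5.
Total orbitals: 5.

5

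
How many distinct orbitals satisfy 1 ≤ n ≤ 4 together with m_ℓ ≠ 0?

Treat each shell separately and count matching orbitals:
n=2 → 2; n=3 → 6; n=4 → 12.
Total orbitals: 2 + 6 + 12 = 20.

20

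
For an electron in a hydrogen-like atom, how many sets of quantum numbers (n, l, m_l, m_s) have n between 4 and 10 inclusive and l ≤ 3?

224

Treat each shell separately and count matching orbitals:
n=4 → 16; n=5 → 16; n=6 → 16; n=7 → 16; n=8 → 16; n=9 → 16; n=10 → 16.
Orbitals: 16 + 16 + 16 + 16 + 16 + 16 + 16 = 112. Including both spin states (m_s = ±1/2) gives 2 × 112 = 224 states.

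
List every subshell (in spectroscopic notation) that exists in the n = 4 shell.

For n = 4, l runs from 0 to 3. In spectroscopic notation l = 0,1,2,… ↔ s,p,d,f,g,h,i, so the subshells are 4s, 4p, 4d, 4f.

4s, 4p, 4d, 4f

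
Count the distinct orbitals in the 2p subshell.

3

A subshell has 2l+1 orbitals; with l = 1, that's 3.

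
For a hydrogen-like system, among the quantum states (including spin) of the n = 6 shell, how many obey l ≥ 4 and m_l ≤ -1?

18

Go through l = 0, …, 5 (the values permitted for n = 6).
The (l, m_l) pairs meeting l ≥ 4 and m_l ≤ -1 give: l=4 → 4; l=5 → 5.
Orbitals: 4 + 5 = 9. Each orbital carries two spin states, so 9 × 2 = 18 states.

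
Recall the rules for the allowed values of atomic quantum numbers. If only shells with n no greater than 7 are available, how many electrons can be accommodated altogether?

Total orbitals = 1² + 2² + 3² + 4² + 5² + 6² + 7² = 140. Doubling for spin gives 280 electrons.

280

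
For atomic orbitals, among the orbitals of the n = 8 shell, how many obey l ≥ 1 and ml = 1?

With n = 8 the allowed l are 0, 1, …, 7.
Per l-value: l=1 → 1; l=2 → 1; l=3 → 1; l=4 → 1; l=5 → 1; l=6 → 1; l=7 → 1.
Total orbitals: 1 + 1 + 1 + 1 + 1 + 1 + 1 = 7.

7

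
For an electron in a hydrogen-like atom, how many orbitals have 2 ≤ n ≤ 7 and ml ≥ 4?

Work shell by shell — for each n, count the (l, ml) pairs that satisfy ml ≥ 4:
n=5 → 1; n=6 → 3; n=7 → 6.
Total orbitals: 1 + 3 + 6 = 10.

10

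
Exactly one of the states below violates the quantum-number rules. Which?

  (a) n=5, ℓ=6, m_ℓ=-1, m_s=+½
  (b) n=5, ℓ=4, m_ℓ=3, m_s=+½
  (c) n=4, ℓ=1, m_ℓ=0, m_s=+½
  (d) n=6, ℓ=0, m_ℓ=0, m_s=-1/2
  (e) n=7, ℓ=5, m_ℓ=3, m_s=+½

(a)

(a) has ℓ = 6 ≥ n = 5, violating 0 ≤ ℓ ≤ n−1.
The remaining sets (b), (c), (d), (e) satisfy all four rules.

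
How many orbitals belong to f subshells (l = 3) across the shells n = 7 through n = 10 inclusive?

28

An f subshell (l = 3) exists for every n ≥ 4, so shells n = 7, 8, 9, 10 each contribute one — 4 subshells.
Since each f subshell has 2·3+1 = 7 orbitals, the total is 4 × 7 = 28.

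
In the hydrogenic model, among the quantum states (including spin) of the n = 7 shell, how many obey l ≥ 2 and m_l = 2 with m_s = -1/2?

Contributions: l=2 → 1; l=3 → 1; l=4 → 1; l=5 → 1; l=6 → 1.
Orbitals: 1 + 1 + 1 + 1 + 1 = 5. With m_s fixed to a single value there is one state per orbital, giving 5 states.

5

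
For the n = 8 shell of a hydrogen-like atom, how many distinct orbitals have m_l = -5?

For n = 8, l ranges over 0 … 7.
Orbitals with m_l = -5, by l: l=5 → 1; l=6 → 1; l=7 → 1.
Total orbitals: 1 + 1 + 1 = 3.

3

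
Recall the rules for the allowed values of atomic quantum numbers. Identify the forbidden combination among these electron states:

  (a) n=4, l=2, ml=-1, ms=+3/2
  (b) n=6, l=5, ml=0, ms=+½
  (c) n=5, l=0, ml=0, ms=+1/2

(a)

(a) has ms = +3/2, but an electron's spin must be ±1/2.
The remaining sets (b), (c) satisfy all four rules.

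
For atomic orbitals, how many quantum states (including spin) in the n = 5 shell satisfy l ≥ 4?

Orbitals with l ≥ 4, by l: l=4 → 9.
Orbitals: 9. Each orbital carries two spin states, so 9 × 2 = 18 states.

18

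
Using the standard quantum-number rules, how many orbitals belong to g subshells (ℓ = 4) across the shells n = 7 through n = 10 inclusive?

A g subshell (ℓ = 4) exists for every n ≥ 5, so shells n = 7, 8, 9, 10 each contribute one — 4 subshells.
Since each g subshell has 2·4+1 = 9 orbitals, the total is 4 × 9 = 36.

36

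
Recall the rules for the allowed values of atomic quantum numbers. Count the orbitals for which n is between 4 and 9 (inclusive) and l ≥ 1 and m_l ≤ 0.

Go shell by shell, enumerating (l, m_l) with l ≥ 1 and m_l ≤ 0:
n=4 → 9; n=5 → 14; n=6 → 20; n=7 → 27; n=8 → 35; n=9 → 44.
Total orbitals: 9 + 14 + 20 + 27 + 35 + 44 = 149.

149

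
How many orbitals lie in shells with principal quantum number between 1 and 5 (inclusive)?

55

Shell n has n² orbitals: 1²=1 + 2²=4 + 3²=9 + 4²=16 + 5²=25 = 55 orbitals.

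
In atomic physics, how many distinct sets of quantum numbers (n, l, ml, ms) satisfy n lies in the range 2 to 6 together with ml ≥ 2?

Per-shell orbital counts meeting the constraint:
n=3 → 1; n=4 → 3; n=5 → 6; n=6 → 10.
Orbitals: 1 + 3 + 6 + 10 = 20. Including both spin states (ms = ±1/2) gives 2 × 20 = 40 states.

40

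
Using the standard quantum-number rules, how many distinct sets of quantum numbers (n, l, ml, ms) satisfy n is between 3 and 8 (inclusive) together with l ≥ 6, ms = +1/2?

41

For each n in the range, tally the orbitals obeying l ≥ 6:
n=7 → 13; n=8 → 28.
Orbitals: 13 + 28 = 41. With ms fixed to +1/2 there is one state per orbital, so 41 states.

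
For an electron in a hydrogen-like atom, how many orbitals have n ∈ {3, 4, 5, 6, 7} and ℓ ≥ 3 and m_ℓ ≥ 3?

Per-shell orbital counts meeting the constraint:
n=4 → 1; n=5 → 3; n=6 → 6; n=7 → 10.
Total orbitals: 1 + 3 + 6 + 10 = 20.

20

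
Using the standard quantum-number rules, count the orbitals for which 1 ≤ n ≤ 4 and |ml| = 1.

12

Count contributing orbitals for each principal shell:
n=2 → 2; n=3 → 4; n=4 → 6.
Total orbitals: 2 + 4 + 6 = 12.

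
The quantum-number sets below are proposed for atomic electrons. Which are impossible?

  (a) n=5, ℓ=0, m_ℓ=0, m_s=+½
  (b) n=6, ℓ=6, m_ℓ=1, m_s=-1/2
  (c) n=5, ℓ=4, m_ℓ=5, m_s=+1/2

(b) and (c)

(b) has ℓ = 6 ≥ n = 6, violating 0 ≤ ℓ ≤ n−1.
(c) has |m_ℓ| = 5 > ℓ = 4, violating −ℓ ≤ m_ℓ ≤ ℓ.
The remaining set (a) satisfies all four rules.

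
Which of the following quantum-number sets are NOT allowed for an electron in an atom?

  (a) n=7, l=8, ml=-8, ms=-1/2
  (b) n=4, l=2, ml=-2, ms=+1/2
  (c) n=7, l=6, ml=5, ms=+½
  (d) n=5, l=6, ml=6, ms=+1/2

(a) and (d)

(a) has l = 8 ≥ n = 7, violating 0 ≤ l ≤ n−1.
(d) has l = 6 ≥ n = 5, violating 0 ≤ l ≤ n−1.
The remaining sets (b), (c) satisfy all four rules.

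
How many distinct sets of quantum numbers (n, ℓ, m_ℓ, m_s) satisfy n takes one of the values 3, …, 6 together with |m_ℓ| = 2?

40

For each n in the range, tally the orbitals obeying |m_ℓ| = 2:
n=3 → 2; n=4 → 4; n=5 → 6; n=6 → 8.
Orbitals: 2 + 4 + 6 + 8 = 20. Including both spin states (m_s = ±1/2) gives 2 × 20 = 40 states.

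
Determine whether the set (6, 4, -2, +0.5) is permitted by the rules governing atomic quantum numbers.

Allowed

n = 6 is a positive integer. ℓ = 4 satisfies 0 ≤ ℓ ≤ n−1 = 5. m_ℓ = -2 lies in the range −ℓ … +ℓ (here −4 … 4). m_s = +1/2 is one of ±1/2.
All four constraints are satisfied.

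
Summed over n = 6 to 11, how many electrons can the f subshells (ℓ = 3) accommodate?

An f subshell (ℓ = 3) exists for every n ≥ 4, so shells n = 6, 7, 8, 9, 10, 11 each contribute one — 6 subshells.
Since each f subshell holds 2(2·3+1) = 14 electrons, the total is 6 × 14 = 84.

84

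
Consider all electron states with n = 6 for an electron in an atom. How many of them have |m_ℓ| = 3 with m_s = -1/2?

The (ℓ, m_ℓ) pairs meeting |m_ℓ| = 3 give: ℓ=3 → 2; ℓ=4 → 2; ℓ=5 → 2.
Orbitals: 2 + 2 + 2 = 6. With m_s fixed to a single value there is one state per orbital, giving 6 states.

6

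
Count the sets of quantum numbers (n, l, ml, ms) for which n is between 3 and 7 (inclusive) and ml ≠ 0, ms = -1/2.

110

Go shell by shell, enumerating (l, ml) with ml ≠ 0:
n=3 → 6; n=4 → 12; n=5 → 20; n=6 → 30; n=7 → 42.
Orbitals: 6 + 12 + 20 + 30 + 42 = 110. With ms fixed to -1/2 there is one state per orbital, so 110 states.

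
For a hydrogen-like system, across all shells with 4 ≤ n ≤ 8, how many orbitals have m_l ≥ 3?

35

For each n in the range, tally the orbitals obeying m_l ≥ 3:
n=4 → 1; n=5 → 3; n=6 → 6; n=7 → 10; n=8 → 15.
Total orbitals: 1 + 3 + 6 + 10 + 15 = 35.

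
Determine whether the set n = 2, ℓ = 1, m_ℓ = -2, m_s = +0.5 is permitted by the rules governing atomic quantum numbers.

No

The magnetic quantum number must satisfy −ℓ ≤ m_ℓ ≤ ℓ. With ℓ = 1, m_ℓ can only be -1, 0, 1, so m_ℓ = -2 is forbidden.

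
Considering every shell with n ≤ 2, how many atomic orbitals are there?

Total orbitals = 1² + 2² = 5.

5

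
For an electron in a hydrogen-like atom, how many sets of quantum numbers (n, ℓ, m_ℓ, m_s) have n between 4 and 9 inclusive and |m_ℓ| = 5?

Go shell by shell, enumerating (ℓ, m_ℓ) with |m_ℓ| = 5:
n=6 → 2; n=7 → 4; n=8 → 6; n=9 → 8.
Orbitals: 2 + 4 + 6 + 8 = 20. Including both spin states (m_s = ±1/2) gives 2 × 20 = 40 states.

40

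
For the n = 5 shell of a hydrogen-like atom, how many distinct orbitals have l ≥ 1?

24

Per l-value: l=1 → 3; l=2 → 5; l=3 → 7; l=4 → 9.
Total orbitals: 3 + 5 + 7 + 9 = 24.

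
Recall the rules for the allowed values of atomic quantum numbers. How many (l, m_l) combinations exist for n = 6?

36

The n = 6 shell contains n² = 6² = 36 orbitals.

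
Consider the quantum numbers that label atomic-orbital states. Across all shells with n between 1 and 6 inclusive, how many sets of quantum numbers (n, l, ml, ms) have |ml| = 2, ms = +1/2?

Count contributing orbitals for each principal shell:
n=3 → 2; n=4 → 4; n=5 → 6; n=6 → 8.
Orbitals: 2 + 4 + 6 + 8 = 20. With ms fixed to +1/2 there is one state per orbital, so 20 states.

20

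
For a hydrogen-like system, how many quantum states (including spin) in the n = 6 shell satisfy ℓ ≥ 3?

54

The n = 6 shell has ℓ = 0 through 5; check each.
Per ℓ-value: ℓ=3 → 7; ℓ=4 → 9; ℓ=5 → 11.
Orbitals: 7 + 9 + 11 = 27. Each orbital carries two spin states, so 27 × 2 = 54 states.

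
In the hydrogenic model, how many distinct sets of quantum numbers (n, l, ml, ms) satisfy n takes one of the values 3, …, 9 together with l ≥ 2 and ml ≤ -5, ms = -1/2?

Count contributing orbitals for each principal shell:
n=6 → 1; n=7 → 3; n=8 → 6; n=9 → 10.
Orbitals: 1 + 3 + 6 + 10 = 20. With ms fixed to -1/2 there is one state per orbital, so 20 states.

20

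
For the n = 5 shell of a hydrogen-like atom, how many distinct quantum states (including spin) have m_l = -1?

With n = 5 the allowed l are 0, 1, …, 4.
Orbitals with m_l = -1, by l: l=1 → 1; l=2 → 1; l=3 → 1; l=4 → 1.
Orbitals: 1 + 1 + 1 + 1 = 4. Each orbital carries two spin states, so 4 × 2 = 8 states.

8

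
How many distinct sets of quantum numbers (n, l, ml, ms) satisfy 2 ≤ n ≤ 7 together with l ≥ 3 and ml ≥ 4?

Go shell by shell, enumerating (l, ml) with l ≥ 3 and ml ≥ 4:
n=5 → 1; n=6 → 3; n=7 → 6.
Orbitals: 1 + 3 + 6 = 10. Including both spin states (ms = ±1/2) gives 2 × 10 = 20 states.

20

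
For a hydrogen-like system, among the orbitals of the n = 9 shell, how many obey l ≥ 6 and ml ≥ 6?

6

With n = 9 the allowed l are 0, 1, …, 8.
Per l-value: l=6 → 1; l=7 → 2; l=8 → 3.
Total orbitals: 1 + 2 + 3 = 6.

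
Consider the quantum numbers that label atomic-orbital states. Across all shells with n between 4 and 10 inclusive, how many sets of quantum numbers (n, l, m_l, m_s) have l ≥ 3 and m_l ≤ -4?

112

Work shell by shell — for each n, count the (l, m_l) pairs that satisfy l ≥ 3 and m_l ≤ -4:
n=5 → 1; n=6 → 3; n=7 → 6; n=8 → 10; n=9 → 15; n=10 → 21.
Orbitals: 1 + 3 + 6 + 10 + 15 + 21 = 56. Including both spin states (m_s = ±1/2) gives 2 × 56 = 112 states.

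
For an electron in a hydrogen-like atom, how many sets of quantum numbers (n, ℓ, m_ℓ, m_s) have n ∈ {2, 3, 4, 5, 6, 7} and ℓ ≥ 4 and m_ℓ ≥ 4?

Go shell by shell, enumerating (ℓ, m_ℓ) with ℓ ≥ 4 and m_ℓ ≥ 4:
n=5 → 1; n=6 → 3; n=7 → 6.
Orbitals: 1 + 3 + 6 = 10. Including both spin states (m_s = ±1/2) gives 2 × 10 = 20 states.

20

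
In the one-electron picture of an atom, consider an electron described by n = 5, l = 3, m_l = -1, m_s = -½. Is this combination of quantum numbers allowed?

n = 5 is a positive integer. l = 3 satisfies 0 ≤ l ≤ n−1 = 4. m_l = -1 lies in the range −l … +l (here −3 … 3). m_s = -1/2 is one of ±1/2.
All four constraints are satisfied.

Valid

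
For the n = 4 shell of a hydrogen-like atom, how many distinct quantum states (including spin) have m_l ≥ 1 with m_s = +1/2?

The n = 4 shell has l = 0 through 3; check each.
Contributions: l=1 → 1; l=2 → 2; l=3 → 3.
Orbitals: 1 + 2 + 3 = 6. With m_s fixed to a single value there is one state per orbital, giving 6 states.

6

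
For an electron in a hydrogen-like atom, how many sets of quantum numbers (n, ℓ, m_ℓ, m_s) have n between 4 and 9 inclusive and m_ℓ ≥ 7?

Treat each shell separately and count matching orbitals:
n=8 → 1; n=9 → 3.
Orbitals: 1 + 3 = 4. Including both spin states (m_s = ±1/2) gives 2 × 4 = 8 states.

8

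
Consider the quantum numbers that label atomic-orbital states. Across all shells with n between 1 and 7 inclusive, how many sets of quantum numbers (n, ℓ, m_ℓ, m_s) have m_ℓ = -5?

6

For each n in the range, tally the orbitals obeying m_ℓ = -5:
n=6 → 1; n=7 → 2.
Orbitals: 1 + 2 = 3. Including both spin states (m_s = ±1/2) gives 2 × 3 = 6 states.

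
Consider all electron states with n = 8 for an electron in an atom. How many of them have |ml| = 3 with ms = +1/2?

10

With n = 8 the allowed l are 0, 1, …, 7.
The (l, ml) pairs meeting |ml| = 3 give: l=3 → 2; l=4 → 2; l=5 → 2; l=6 → 2; l=7 → 2.
Orbitals: 2 + 2 + 2 + 2 + 2 = 10. With ms fixed to a single value there is one state per orbital, giving 10 states.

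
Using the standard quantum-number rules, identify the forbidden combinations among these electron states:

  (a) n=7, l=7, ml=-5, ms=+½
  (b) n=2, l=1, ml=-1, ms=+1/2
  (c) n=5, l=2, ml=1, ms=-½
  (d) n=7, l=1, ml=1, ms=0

(a) has l = 7 ≥ n = 7, violating 0 ≤ l ≤ n−1.
(d) has ms = 0, but an electron's spin must be ±1/2.
The remaining sets (b), (c) satisfy all four rules.

(a) and (d)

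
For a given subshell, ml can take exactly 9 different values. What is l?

ml ranges over 2l+1 integers, so 2l+1 = 9 ⇒ l = 4.

l = 4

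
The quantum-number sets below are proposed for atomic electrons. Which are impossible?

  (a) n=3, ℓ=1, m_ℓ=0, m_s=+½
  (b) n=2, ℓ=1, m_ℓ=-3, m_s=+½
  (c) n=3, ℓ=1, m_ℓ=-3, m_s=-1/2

(b) has |m_ℓ| = 3 > ℓ = 1, violating −ℓ ≤ m_ℓ ≤ ℓ.
(c) has |m_ℓ| = 3 > ℓ = 1, violating −ℓ ≤ m_ℓ ≤ ℓ.
The remaining set (a) satisfies all four rules.

(b) and (c)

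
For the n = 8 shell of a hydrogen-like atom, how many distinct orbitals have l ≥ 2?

Go through l = 0, …, 7 (the values permitted for n = 8).
Contributions: l=2 → 5; l=3 → 7; l=4 → 9; l=5 → 11; l=6 → 13; l=7 → 15.
Total orbitals: 5 + 7 + 9 + 11 + 13 + 15 = 60.

60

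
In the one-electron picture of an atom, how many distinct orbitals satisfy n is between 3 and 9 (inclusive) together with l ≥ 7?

Count contributing orbitals for each principal shell:
n=8 → 15; n=9 → 32.
Total orbitals: 15 + 32 = 47.

47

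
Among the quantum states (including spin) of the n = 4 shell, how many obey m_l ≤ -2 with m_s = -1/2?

The n = 4 shell has l = 0 through 3; check each.
The (l, m_l) pairs meeting m_l ≤ -2 give: l=2 → 1; l=3 → 2.
Orbitals: 1 + 2 = 3. With m_s fixed to a single value there is one state per orbital, giving 3 states.

3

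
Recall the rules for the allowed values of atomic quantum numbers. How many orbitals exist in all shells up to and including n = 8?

204

Total orbitals = 1² + 2² + 3² + 4² + 5² + 6² + 7² + 8² = 204.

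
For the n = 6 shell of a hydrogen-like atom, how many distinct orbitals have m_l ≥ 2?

10

For n = 6, l ranges over 0 … 5.
Contributions: l=2 → 1; l=3 → 2; l=4 → 3; l=5 → 4.
Total orbitals: 1 + 2 + 3 + 4 = 10.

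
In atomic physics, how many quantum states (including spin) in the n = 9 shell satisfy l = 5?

The n = 9 shell has l = 0 through 8; check each.
Orbitals with l = 5, by l: l=5 → 11.
Orbitals: 11. Each orbital carries two spin states, so 11 × 2 = 22 states.

22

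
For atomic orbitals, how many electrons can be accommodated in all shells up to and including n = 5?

110

Total orbitals = 1² + 2² + 3² + 4² + 5² = 55. Doubling for spin gives 110 electrons.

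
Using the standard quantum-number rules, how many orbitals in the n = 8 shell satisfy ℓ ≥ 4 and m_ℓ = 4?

The n = 8 shell has ℓ = 0 through 7; check each.
Contributions: ℓ=4 → 1; ℓ=5 → 1; ℓ=6 → 1; ℓ=7 → 1.
Total orbitals: 1 + 1 + 1 + 1 = 4.

4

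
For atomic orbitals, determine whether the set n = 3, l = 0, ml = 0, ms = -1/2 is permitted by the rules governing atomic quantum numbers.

Yes

n = 3 is a positive integer. l = 0 satisfies 0 ≤ l ≤ n−1 = 2. ml = 0 lies in the range −l … +l (here 0). ms = -1/2 is one of ±1/2.
All four constraints are satisfied.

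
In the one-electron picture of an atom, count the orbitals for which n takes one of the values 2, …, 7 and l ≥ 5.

For each n in the range, tally the orbitals obeying l ≥ 5:
n=6 → 11; n=7 → 24.
Total orbitals: 11 + 24 = 35.

35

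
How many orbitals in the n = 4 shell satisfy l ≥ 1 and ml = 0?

The n = 4 shell has l = 0 through 3; check each.
Contributions: l=1 → 1; l=2 → 1; l=3 → 1.
Total orbitals: 1 + 1 + 1 = 3.

3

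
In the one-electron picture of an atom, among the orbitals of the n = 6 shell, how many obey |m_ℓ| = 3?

6

With n = 6 the allowed ℓ are 0, 1, …, 5.
Orbitals with |m_ℓ| = 3, by ℓ: ℓ=3 → 2; ℓ=4 → 2; ℓ=5 → 2.
Total orbitals: 2 + 2 + 2 = 6.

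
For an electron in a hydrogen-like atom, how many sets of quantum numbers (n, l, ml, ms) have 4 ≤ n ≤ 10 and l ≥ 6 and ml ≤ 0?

160

Go shell by shell, enumerating (l, ml) with l ≥ 6 and ml ≤ 0:
n=7 → 7; n=8 → 15; n=9 → 24; n=10 → 34.
Orbitals: 7 + 15 + 24 + 34 = 80. Including both spin states (ms = ±1/2) gives 2 × 80 = 160 states.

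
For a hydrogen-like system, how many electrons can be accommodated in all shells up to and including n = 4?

60

Total orbitals = 1² + 2² + 3² + 4² = 30. Doubling for spin gives 60 electrons.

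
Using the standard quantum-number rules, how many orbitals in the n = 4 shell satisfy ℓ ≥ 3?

With n = 4 the allowed ℓ are 0, 1, …, 3.
Orbitals with ℓ ≥ 3, by ℓ: ℓ=3 → 7.
Total orbitals: 7.

7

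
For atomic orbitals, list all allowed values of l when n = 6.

0, 1, 2, 3, 4, 5

l is an integer with 0 ≤ l ≤ n−1, so for n = 6: l = 0, 1, 2, 3, 4, 5.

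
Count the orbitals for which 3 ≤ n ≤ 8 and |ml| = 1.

54

Treat each shell separately and count matching orbitals:
n=3 → 4; n=4 → 6; n=5 → 8; n=6 → 10; n=7 → 12; n=8 → 14.
Total orbitals: 4 + 6 + 8 + 10 + 12 + 14 = 54.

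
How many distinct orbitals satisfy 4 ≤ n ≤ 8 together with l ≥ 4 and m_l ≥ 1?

50

Treat each shell separately and count matching orbitals:
n=5 → 4; n=6 → 9; n=7 → 15; n=8 → 22.
Total orbitals: 4 + 9 + 15 + 22 = 50.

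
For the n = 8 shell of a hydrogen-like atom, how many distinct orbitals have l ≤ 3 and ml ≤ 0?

Orbitals with l ≤ 3 and ml ≤ 0, by l: l=0 → 1; l=1 → 2; l=2 → 3; l=3 → 4.
Total orbitals: 1 + 2 + 3 + 4 = 10.

10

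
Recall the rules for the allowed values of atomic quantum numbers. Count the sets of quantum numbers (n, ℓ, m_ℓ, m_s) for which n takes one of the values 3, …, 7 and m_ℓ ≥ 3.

40

Treat each shell separately and count matching orbitals:
n=4 → 1; n=5 → 3; n=6 → 6; n=7 → 10.
Orbitals: 1 + 3 + 6 + 10 = 20. Including both spin states (m_s = ±1/2) gives 2 × 20 = 40 states.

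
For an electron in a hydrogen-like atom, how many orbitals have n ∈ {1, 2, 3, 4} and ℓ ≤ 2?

Per-shell orbital counts meeting the constraint:
n=1 → 1; n=2 → 4; n=3 → 9; n=4 → 9.
Total orbitals: 1 + 4 + 9 + 9 = 23.

23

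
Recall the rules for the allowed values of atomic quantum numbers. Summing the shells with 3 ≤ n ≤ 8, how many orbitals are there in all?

199

Shell n has n² orbitals: 3²=9 + 4²=16 + 5²=25 + 6²=36 + 7²=49 + 8²=64 = 199 orbitals.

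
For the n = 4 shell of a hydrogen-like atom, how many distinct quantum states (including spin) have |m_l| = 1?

For n = 4, l ranges over 0 … 3.
The (l, m_l) pairs meeting |m_l| = 1 give: l=1 → 2; l=2 → 2; l=3 → 2.
Orbitals: 2 + 2 + 2 = 6. Each orbital carries two spin states, so 6 × 2 = 12 states.

12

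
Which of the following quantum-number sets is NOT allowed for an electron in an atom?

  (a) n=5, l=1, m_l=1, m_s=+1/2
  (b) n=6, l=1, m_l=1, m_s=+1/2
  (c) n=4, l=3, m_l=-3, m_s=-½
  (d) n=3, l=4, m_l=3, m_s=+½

(d)

(d) has l = 4 ≥ n = 3, violating 0 ≤ l ≤ n−1.
The remaining sets (a), (b), (c) satisfy all four rules.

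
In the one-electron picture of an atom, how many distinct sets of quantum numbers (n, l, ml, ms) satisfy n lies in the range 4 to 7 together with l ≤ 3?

128

Work shell by shell — for each n, count the (l, ml) pairs that satisfy l ≤ 3:
n=4 → 16; n=5 → 16; n=6 → 16; n=7 → 16.
Orbitals: 16 + 16 + 16 + 16 = 64. Including both spin states (ms = ±1/2) gives 2 × 64 = 128 states.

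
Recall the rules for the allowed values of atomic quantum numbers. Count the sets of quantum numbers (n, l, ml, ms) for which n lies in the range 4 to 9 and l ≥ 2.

494

Treat each shell separately and count matching orbitals:
n=4 → 12; n=5 → 21; n=6 → 32; n=7 → 45; n=8 → 60; n=9 → 77.
Orbitals: 12 + 21 + 32 + 45 + 60 + 77 = 247. Including both spin states (ms = ±1/2) gives 2 × 247 = 494 states.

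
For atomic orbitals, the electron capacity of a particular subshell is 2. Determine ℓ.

2(2ℓ+1) = 2 ⇒ 2ℓ+1 = 1 ⇒ ℓ = 0.

ℓ = 0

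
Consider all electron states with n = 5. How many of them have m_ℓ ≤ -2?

For n = 5, ℓ ranges over 0 … 4.
Orbitals with m_ℓ ≤ -2, by ℓ: ℓ=2 → 1; ℓ=3 → 2; ℓ=4 → 3.
Orbitals: 1 + 2 + 3 = 6. Each orbital carries two spin states, so 6 × 2 = 12 states.

12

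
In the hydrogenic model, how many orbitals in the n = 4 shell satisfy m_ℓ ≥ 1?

The n = 4 shell has ℓ = 0 through 3; check each.
Orbitals with m_ℓ ≥ 1, by ℓ: ℓ=1 → 1; ℓ=2 → 2; ℓ=3 → 3.
Total orbitals: 1 + 2 + 3 = 6.

6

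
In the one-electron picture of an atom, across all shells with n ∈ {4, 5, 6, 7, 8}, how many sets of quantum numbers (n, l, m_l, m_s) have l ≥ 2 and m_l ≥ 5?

20

Treat each shell separately and count matching orbitals:
n=6 → 1; n=7 → 3; n=8 → 6.
Orbitals: 1 + 3 + 6 = 10. Including both spin states (m_s = ±1/2) gives 2 × 10 = 20 states.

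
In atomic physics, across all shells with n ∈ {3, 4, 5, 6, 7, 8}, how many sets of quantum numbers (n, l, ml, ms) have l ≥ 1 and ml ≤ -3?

Treat each shell separately and count matching orbitals:
n=4 → 1; n=5 → 3; n=6 → 6; n=7 → 10; n=8 → 15.
Orbitals: 1 + 3 + 6 + 10 + 15 = 35. Including both spin states (ms = ±1/2) gives 2 × 35 = 70 states.

70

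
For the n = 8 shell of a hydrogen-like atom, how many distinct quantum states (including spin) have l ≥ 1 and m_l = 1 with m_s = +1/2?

With n = 8 the allowed l are 0, 1, …, 7.
Per l-value: l=1 → 1; l=2 → 1; l=3 → 1; l=4 → 1; l=5 → 1; l=6 → 1; l=7 → 1.
Orbitals: 1 + 1 + 1 + 1 + 1 + 1 + 1 = 7. With m_s fixed to a single value there is one state per orbital, giving 7 states.

7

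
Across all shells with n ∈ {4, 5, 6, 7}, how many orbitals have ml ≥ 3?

20

Go shell by shell, enumerating (l, ml) with ml ≥ 3:
n=4 → 1; n=5 → 3; n=6 → 6; n=7 → 10.
Total orbitals: 1 + 3 + 6 + 10 = 20.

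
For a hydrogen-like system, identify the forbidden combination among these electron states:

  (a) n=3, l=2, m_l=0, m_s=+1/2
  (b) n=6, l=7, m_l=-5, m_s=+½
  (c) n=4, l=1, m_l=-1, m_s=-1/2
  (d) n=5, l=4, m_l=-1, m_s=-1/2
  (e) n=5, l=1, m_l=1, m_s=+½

(b)

(b) has l = 7 ≥ n = 6, violating 0 ≤ l ≤ n−1.
The remaining sets (a), (c), (d), (e) satisfy all four rules.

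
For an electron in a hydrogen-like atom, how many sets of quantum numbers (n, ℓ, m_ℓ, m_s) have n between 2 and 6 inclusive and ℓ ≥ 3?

100

Count contributing orbitals for each principal shell:
n=4 → 7; n=5 → 16; n=6 → 27.
Orbitals: 7 + 16 + 27 = 50. Including both spin states (m_s = ±1/2) gives 2 × 50 = 100 states.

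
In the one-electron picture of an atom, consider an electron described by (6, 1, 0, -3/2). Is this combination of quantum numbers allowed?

The spin quantum number for an electron can only be m_s = +1/2 or −1/2; m_s = -3/2 is not one of those.

No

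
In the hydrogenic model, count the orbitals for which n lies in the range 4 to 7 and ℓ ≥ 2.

Go shell by shell, enumerating (ℓ, m_ℓ) with ℓ ≥ 2:
n=4 → 12; n=5 → 21; n=6 → 32; n=7 → 45.
Total orbitals: 12 + 21 + 32 + 45 = 110.

110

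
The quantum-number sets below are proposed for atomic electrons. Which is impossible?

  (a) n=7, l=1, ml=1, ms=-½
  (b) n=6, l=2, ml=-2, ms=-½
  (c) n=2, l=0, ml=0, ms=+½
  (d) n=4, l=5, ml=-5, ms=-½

(d) has l = 5 ≥ n = 4, violating 0 ≤ l ≤ n−1.
The remaining sets (a), (b), (c) satisfy all four rules.

(d)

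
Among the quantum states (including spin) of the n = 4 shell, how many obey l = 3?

14

The (l, m_l) pairs meeting l = 3 give: l=3 → 7.
Orbitals: 7. Each orbital carries two spin states, so 7 × 2 = 14 states.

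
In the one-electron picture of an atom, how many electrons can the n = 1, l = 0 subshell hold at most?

2

A subshell with l = 0 has 2l+1 = 1 orbital, each holding 2 electrons (spin ±1/2), so 1 × 2 = 2.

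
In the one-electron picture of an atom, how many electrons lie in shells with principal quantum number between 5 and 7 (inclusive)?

Shell n has n² orbitals: 5²=25 + 6²=36 + 7²=49 = 110 orbitals.
Two spin states per orbital: 2 × 110 = 220 electrons.

220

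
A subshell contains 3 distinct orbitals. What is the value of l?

l = 1 (p)

2l+1 = 3 gives l = 1.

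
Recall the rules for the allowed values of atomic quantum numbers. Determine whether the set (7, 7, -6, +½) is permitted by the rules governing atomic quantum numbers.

The orbital quantum number must satisfy 0 ≤ l ≤ n−1. With n = 7 the allowed l values are 0, 1, 2, 3, 4, 5, 6, so l = 7 is out of range.

Not allowed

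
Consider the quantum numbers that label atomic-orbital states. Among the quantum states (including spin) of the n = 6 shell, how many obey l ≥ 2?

With n = 6 the allowed l are 0, 1, …, 5.
Contributions: l=2 → 5; l=3 → 7; l=4 → 9; l=5 → 11.
Orbitals: 5 + 7 + 9 + 11 = 32. Each orbital carries two spin states, so 32 × 2 = 64 states.

64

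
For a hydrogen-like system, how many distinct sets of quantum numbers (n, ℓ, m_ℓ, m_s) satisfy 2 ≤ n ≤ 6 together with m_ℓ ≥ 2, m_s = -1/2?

20

For each n in the range, tally the orbitals obeying m_ℓ ≥ 2:
n=3 → 1; n=4 → 3; n=5 → 6; n=6 → 10.
Orbitals: 1 + 3 + 6 + 10 = 20. With m_s fixed to -1/2 there is one state per orbital, so 20 states.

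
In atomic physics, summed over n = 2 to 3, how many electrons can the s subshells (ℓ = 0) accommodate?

4

An s subshell (ℓ = 0) exists for every n ≥ 1, so shells n = 2, 3 each contribute one — 2 subshells.
Since each s subshell holds 2(2·0+1) = 2 electrons, the total is 2 × 2 = 4.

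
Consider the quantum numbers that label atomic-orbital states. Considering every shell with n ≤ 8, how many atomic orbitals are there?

Total orbitals = 1² + 2² + 3² + 4² + 5² + 6² + 7² + 8² = 204.

204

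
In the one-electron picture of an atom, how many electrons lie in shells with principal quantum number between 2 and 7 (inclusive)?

Shell n has n² orbitals: 2²=4 + 3²=9 + 4²=16 + 5²=25 + 6²=36 + 7²=49 = 139 orbitals.
Two spin states per orbital: 2 × 139 = 278 electrons.

278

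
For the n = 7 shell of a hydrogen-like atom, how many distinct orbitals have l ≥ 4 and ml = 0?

3

The n = 7 shell has l = 0 through 6; check each.
Contributions: l=4 → 1; l=5 → 1; l=6 → 1.
Total orbitals: 1 + 1 + 1 = 3.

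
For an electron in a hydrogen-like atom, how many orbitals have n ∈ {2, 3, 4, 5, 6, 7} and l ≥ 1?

Count contributing orbitals for each principal shell:
n=2 → 3; n=3 → 8; n=4 → 15; n=5 → 24; n=6 → 35; n=7 → 48.
Total orbitals: 3 + 8 + 15 + 24 + 35 + 48 = 133.

133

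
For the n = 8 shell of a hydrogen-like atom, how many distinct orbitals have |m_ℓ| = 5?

Go through ℓ = 0, …, 7 (the values permitted for n = 8).
Orbitals with |m_ℓ| = 5, by ℓ: ℓ=5 → 2; ℓ=6 → 2; ℓ=7 → 2.
Total orbitals: 2 + 2 + 2 = 6.

6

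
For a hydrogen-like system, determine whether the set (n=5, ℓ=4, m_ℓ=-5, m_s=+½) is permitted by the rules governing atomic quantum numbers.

No

The magnetic quantum number must satisfy −ℓ ≤ m_ℓ ≤ ℓ. With ℓ = 4, m_ℓ can only be -4, -3, -2, -1, 0, 1, 2, 3, 4, so m_ℓ = -5 is forbidden.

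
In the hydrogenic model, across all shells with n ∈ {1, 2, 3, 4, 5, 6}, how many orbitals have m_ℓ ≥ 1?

35

Count contributing orbitals for each principal shell:
n=2 → 1; n=3 → 3; n=4 → 6; n=5 → 10; n=6 → 15.
Total orbitals: 1 + 3 + 6 + 10 + 15 = 35.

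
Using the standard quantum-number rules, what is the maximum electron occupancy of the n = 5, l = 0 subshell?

A subshell with l = 0 has 2l+1 = 1 orbital, each holding 2 electrons (spin ±1/2), so 1 × 2 = 2.

2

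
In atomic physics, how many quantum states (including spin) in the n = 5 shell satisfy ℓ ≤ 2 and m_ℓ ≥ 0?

Per ℓ-value: ℓ=0 → 1; ℓ=1 → 2; ℓ=2 → 3.
Orbitals: 1 + 2 + 3 = 6. Each orbital carries two spin states, so 6 × 2 = 12 states.

12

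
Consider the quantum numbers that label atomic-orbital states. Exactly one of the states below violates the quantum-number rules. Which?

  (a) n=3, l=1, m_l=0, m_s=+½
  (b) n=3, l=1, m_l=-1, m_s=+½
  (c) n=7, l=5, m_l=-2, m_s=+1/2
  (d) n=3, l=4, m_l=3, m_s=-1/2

(d) has l = 4 ≥ n = 3, violating 0 ≤ l ≤ n−1.
The remaining sets (a), (b), (c) satisfy all four rules.

(d)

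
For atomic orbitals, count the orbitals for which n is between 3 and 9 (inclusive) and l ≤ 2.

For each n in the range, tally the orbitals obeying l ≤ 2:
n=3 → 9; n=4 → 9; n=5 → 9; n=6 → 9; n=7 → 9; n=8 → 9; n=9 → 9.
Total orbitals: 9 + 9 + 9 + 9 + 9 + 9 + 9 = 63.

63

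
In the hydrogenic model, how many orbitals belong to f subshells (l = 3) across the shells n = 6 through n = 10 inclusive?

35

An f subshell (l = 3) exists for every n ≥ 4, so shells n = 6, 7, 8, 9, 10 each contribute one — 5 subshells.
Since each f subshell has 2·3+1 = 7 orbitals, the total is 5 × 7 = 35.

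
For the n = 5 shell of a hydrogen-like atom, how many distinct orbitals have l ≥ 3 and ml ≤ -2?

5

Contributions: l=3 → 2; l=4 → 3.
Total orbitals: 2 + 3 = 5.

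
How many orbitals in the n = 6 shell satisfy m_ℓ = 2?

4

For n = 6, ℓ ranges over 0 … 5.
Contributions: ℓ=2 → 1; ℓ=3 → 1; ℓ=4 → 1; ℓ=5 → 1.
Total orbitals: 1 + 1 + 1 + 1 = 4.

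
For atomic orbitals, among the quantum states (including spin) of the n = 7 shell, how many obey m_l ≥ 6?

2

Go through l = 0, …, 6 (the values permitted for n = 7).
The (l, m_l) pairs meeting m_l ≥ 6 give: l=6 → 1.
Orbitals: 1. Each orbital carries two spin states, so 1 × 2 = 2 states.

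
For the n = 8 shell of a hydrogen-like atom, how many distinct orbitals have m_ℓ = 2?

6

Go through ℓ = 0, …, 7 (the values permitted for n = 8).
Orbitals with m_ℓ = 2, by ℓ: ℓ=2 → 1; ℓ=3 → 1; ℓ=4 → 1; ℓ=5 → 1; ℓ=6 → 1; ℓ=7 → 1.
Total orbitals: 1 + 1 + 1 + 1 + 1 + 1 = 6.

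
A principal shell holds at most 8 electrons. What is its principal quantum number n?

n = 2

2n² = 8 ⇒ n² = 4 ⇒ n = 2.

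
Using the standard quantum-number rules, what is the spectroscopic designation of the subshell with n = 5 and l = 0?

l = 0 corresponds to the letter 's', so the subshell is 5s.

5s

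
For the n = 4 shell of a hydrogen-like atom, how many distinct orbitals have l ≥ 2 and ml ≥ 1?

5

With n = 4 the allowed l are 0, 1, …, 3.
The (l, ml) pairs meeting l ≥ 2 and ml ≥ 1 give: l=2 → 2; l=3 → 3.
Total orbitals: 2 + 3 = 5.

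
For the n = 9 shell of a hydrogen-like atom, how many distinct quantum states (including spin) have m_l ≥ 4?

30

Contributions: l=4 → 1; l=5 → 2; l=6 → 3; l=7 → 4; l=8 → 5.
Orbitals: 1 + 2 + 3 + 4 + 5 = 15. Each orbital carries two spin states, so 15 × 2 = 30 states.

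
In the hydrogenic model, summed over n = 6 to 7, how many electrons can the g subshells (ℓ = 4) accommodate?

36

A g subshell (ℓ = 4) exists for every n ≥ 5, so shells n = 6, 7 each contribute one — 2 subshells.
Since each g subshell holds 2(2·4+1) = 18 electrons, the total is 2 × 18 = 36.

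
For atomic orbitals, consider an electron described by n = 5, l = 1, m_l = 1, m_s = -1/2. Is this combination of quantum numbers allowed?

Allowed

n = 5 is a positive integer. l = 1 satisfies 0 ≤ l ≤ n−1 = 4. m_l = 1 lies in the range −l … +l (here −1 … 1). m_s = -1/2 is one of ±1/2.
All four constraints are satisfied.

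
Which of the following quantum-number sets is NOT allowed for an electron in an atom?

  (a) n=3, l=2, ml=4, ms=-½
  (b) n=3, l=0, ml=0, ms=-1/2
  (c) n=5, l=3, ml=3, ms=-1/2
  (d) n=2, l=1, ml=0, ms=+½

(a)

(a) has |ml| = 4 > l = 2, violating −l ≤ ml ≤ l.
The remaining sets (b), (c), (d) satisfy all four rules.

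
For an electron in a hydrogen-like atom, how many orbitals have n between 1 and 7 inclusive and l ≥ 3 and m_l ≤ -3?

Work shell by shell — for each n, count the (l, m_l) pairs that satisfy l ≥ 3 and m_l ≤ -3:
n=4 → 1; n=5 → 3; n=6 → 6; n=7 → 10.
Total orbitals: 1 + 3 + 6 + 10 = 20.

20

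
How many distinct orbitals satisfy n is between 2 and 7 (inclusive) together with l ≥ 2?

Go shell by shell, enumerating (l, m_l) with l ≥ 2:
n=3 → 5; n=4 → 12; n=5 → 21; n=6 → 32; n=7 → 45.
Total orbitals: 5 + 12 + 21 + 32 + 45 = 115.

115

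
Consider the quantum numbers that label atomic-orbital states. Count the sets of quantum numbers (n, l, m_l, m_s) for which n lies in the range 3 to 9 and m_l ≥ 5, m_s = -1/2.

Go shell by shell, enumerating (l, m_l) with m_l ≥ 5:
n=6 → 1; n=7 → 3; n=8 → 6; n=9 → 10.
Orbitals: 1 + 3 + 6 + 10 = 20. With m_s fixed to -1/2 there is one state per orbital, so 20 states.

20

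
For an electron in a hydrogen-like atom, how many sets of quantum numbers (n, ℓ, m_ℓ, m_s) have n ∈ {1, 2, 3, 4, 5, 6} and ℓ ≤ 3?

For each n in the range, tally the orbitals obeying ℓ ≤ 3:
n=1 → 1; n=2 → 4; n=3 → 9; n=4 → 16; n=5 → 16; n=6 → 16.
Orbitals: 1 + 4 + 9 + 16 + 16 + 16 = 62. Including both spin states (m_s = ±1/2) gives 2 × 62 = 124 states.

124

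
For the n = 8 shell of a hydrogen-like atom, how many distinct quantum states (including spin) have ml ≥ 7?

For n = 8, l ranges over 0 … 7.
The (l, ml) pairs meeting ml ≥ 7 give: l=7 → 1.
Orbitals: 1. Each orbital carries two spin states, so 1 × 2 = 2 states.

2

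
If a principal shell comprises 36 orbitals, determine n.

n² = 36 ⇒ n = 6.

n = 6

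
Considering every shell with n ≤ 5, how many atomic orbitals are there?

55

Total orbitals = 1² + 2² + 3² + 4² + 5² = 55.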